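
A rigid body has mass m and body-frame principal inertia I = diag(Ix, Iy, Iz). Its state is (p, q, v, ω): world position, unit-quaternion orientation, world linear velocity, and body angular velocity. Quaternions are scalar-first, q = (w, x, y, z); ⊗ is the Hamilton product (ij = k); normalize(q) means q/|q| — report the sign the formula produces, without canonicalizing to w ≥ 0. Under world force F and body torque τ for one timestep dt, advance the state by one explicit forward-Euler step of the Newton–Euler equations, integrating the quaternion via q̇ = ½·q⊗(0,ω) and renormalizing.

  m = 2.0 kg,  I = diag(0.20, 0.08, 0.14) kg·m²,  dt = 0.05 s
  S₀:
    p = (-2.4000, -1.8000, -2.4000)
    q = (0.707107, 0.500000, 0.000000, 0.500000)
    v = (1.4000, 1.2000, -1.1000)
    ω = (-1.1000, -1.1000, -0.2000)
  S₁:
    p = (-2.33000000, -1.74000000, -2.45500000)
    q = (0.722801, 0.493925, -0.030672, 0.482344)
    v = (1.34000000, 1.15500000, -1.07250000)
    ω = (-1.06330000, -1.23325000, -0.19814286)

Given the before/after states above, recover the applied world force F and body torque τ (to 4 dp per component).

velocity change Δv = (-0.06000000, -0.04500000, 0.02750000)
applied force F = (-2.4000, -1.8000, 1.1000)
ω₁ − ω₀ = (0.03670000, -0.13325000, 0.00185714)
I·α + gyro = (0.1600, -0.2000, -0.1400)

F = (-2.4000, -1.8000, 1.1000)
τ = (0.1600, -0.2000, -0.1400)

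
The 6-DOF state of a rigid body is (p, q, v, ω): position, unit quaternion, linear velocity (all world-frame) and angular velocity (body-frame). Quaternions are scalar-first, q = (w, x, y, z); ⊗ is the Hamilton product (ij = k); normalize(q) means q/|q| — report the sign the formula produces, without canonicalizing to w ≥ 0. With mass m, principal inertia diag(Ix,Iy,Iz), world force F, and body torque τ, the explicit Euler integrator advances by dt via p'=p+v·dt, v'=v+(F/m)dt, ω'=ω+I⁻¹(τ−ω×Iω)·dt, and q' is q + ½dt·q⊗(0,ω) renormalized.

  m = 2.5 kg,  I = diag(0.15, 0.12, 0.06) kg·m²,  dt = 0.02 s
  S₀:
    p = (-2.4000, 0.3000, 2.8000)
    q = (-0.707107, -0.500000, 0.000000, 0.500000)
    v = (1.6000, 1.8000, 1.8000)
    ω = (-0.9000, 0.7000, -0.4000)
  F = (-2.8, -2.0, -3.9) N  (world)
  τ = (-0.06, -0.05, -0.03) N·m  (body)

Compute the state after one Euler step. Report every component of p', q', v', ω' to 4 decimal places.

p' = (-2.3680, 0.3360, 2.8360)
q' = (-0.7096, -0.4971, -0.0114, 0.4993)
v' = (1.5776, 1.7840, 1.7688)
ω' = (-0.9102, 0.6863, -0.4163)

gyro term ω×Iω = (0.0168, 0.0324, 0.0189)
α = I⁻¹(τ − ω×Iω) = (-0.5120, -0.6867, -0.8150)
ω + α·dt = (-0.9102, 0.6863, -0.4163)
2q̇ = q⊗(0,ω) = (-0.2500000, 0.2863963, -1.1449749, -0.0671572)
updated quaternion q' = (-0.7096, -0.4971, -0.0114, 0.4993)
p' = p + v·dt = (-2.3680, 0.3360, 2.8360)
v' = v + a·dt = (1.5776, 1.7840, 1.7688)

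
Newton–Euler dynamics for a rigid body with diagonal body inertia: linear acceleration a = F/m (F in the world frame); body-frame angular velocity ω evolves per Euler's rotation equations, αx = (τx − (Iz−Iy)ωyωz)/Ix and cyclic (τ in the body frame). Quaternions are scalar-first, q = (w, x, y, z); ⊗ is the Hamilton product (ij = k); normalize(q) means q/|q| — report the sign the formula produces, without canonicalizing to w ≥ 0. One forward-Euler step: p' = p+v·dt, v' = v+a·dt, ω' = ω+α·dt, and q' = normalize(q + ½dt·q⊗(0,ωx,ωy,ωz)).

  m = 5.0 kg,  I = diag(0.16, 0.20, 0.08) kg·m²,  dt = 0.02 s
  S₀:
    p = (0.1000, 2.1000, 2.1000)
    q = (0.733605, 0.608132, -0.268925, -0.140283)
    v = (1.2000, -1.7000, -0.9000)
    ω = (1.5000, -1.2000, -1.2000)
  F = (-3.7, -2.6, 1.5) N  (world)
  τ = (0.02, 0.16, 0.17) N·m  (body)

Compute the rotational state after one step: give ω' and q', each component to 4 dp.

ω' = (1.5241, -1.1696, -1.1395)
q' = (0.7194, 0.6205, -0.2725, -0.1523)

gyro term ω×Iω = (-0.1728, -0.1440, -0.0720)
angular accel α = (1.2050, 1.5200, 3.0250)
new body rate ω' = (1.5241, -1.1696, -1.1395)
2q̇ = q⊗(0,ω) = (-1.4032476, 1.2547779, -0.3609921, -1.2066969)
updated quaternion q' = (0.7194, 0.6205, -0.2725, -0.1523)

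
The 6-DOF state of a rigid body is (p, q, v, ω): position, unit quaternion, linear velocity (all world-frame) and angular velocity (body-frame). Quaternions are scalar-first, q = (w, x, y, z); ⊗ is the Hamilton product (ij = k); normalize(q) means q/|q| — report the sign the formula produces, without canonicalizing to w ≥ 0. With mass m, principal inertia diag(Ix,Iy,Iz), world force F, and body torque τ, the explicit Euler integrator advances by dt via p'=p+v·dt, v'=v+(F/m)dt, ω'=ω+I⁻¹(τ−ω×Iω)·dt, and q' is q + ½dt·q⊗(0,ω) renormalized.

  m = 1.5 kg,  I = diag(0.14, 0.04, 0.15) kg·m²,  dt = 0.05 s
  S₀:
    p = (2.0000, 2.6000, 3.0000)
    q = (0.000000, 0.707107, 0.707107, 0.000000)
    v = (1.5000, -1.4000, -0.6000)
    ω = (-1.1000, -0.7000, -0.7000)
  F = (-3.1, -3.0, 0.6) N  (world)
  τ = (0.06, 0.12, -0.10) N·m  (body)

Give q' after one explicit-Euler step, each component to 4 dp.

2q̇ = q⊗(0,ω) = (1.2727926, -0.4949749, 0.4949749, 0.2828428)
q + ½dt·q⊗(0,ω), renormalized = (0.0318, 0.6943, 0.7190, 0.0071)

q' = (0.0318, 0.6943, 0.7190, 0.0071)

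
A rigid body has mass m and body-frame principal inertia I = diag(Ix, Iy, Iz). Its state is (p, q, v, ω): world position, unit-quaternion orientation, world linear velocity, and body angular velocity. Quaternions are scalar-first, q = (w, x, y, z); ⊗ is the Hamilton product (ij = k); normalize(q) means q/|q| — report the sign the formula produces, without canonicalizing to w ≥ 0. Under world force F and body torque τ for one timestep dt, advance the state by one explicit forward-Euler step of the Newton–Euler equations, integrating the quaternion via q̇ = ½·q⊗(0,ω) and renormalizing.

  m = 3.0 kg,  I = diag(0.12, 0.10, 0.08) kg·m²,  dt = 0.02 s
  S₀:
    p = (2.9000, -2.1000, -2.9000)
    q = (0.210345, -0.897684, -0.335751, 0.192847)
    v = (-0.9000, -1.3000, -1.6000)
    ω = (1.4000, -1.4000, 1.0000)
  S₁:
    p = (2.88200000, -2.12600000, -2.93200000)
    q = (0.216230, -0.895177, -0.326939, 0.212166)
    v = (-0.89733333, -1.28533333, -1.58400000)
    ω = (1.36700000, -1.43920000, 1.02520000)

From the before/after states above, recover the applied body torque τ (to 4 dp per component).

rate change Δω = (-0.03300000, -0.03920000, 0.02520000)
gyro term ω₀×Iω₀ = (0.0280, 0.0560, 0.0392)
applied torque τ = (-0.1700, -0.1400, 0.1400)

τ = (-0.1700, -0.1400, 0.1400)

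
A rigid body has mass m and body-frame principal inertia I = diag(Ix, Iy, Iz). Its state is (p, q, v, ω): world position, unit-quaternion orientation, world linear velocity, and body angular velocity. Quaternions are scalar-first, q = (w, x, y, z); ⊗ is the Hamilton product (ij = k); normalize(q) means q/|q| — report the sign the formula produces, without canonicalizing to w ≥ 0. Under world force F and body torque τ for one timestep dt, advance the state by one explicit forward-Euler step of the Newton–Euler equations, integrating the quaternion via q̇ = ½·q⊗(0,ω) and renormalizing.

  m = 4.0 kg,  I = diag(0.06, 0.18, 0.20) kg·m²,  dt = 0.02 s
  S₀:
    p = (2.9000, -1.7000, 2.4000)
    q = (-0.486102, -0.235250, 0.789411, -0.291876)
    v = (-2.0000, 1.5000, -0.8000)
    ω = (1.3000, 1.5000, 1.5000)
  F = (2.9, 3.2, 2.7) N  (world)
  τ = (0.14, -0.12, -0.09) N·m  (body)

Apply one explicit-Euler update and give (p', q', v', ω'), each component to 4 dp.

precession coupling ω×(Iω) = (0.0450, -0.2730, 0.2340)
α = I⁻¹(τ − ω×Iω) = (1.5833, 0.8500, -1.6200)
ω' = ω + α·dt = (1.3317, 1.5170, 1.4676)
Hamilton product q⊗(0,ω) = (-0.4404775, 0.9899979, -0.7557168, -2.1082623)
q' = normalize(q + ½dt·q⊗(0,ω)) = (-0.4904, -0.2253, 0.7816, -0.3129)
a = (0.7250, 0.8000, 0.6750)
p' = p + v·dt = (2.8600, -1.6700, 2.3840)
v + (F/m)dt = (-1.9855, 1.5160, -0.7865)

p' = (2.8600, -1.6700, 2.3840)
q' = (-0.4904, -0.2253, 0.7816, -0.3129)
v' = (-1.9855, 1.5160, -0.7865)
ω' = (1.3317, 1.5170, 1.4676)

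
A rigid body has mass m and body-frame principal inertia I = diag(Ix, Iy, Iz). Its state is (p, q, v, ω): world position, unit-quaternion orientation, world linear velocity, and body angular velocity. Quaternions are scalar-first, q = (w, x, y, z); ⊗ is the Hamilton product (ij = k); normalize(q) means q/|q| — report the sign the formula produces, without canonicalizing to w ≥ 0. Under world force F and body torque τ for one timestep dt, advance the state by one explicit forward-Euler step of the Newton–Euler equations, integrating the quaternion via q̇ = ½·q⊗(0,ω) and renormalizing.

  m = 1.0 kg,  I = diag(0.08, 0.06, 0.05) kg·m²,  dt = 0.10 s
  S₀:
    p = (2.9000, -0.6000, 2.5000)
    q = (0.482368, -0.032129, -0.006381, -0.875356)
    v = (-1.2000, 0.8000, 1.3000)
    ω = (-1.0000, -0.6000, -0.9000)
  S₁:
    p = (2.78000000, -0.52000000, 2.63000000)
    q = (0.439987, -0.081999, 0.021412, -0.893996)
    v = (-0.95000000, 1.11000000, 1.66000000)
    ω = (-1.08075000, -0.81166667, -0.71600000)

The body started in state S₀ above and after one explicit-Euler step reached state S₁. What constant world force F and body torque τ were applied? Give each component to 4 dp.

rate change Δω = (-0.08075000, -0.21166667, 0.18400000)
applied torque τ = (-0.0700, -0.1000, 0.0800)
velocity change Δv = (0.25000000, 0.31000000, 0.36000000)
applied force F = (2.5000, 3.1000, 3.6000)

F = (2.5000, 3.1000, 3.6000)
τ = (-0.0700, -0.1000, 0.0800)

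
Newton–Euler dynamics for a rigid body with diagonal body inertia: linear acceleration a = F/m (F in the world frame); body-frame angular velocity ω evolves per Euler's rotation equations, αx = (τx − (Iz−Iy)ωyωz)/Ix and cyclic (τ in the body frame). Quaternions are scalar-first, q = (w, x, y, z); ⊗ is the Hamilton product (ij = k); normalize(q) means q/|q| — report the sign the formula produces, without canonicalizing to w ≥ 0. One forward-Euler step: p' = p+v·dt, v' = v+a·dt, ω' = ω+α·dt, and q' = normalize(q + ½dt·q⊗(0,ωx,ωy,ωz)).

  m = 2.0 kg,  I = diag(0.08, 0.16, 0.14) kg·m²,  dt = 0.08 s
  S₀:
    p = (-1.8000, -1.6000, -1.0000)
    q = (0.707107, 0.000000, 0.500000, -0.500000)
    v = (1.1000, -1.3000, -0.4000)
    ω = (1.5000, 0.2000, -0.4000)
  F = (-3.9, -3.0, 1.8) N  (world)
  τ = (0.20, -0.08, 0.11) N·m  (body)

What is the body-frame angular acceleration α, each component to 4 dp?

α = (2.4800, -0.7250, 0.6143)

ω×(Iω) gyroscopic = (0.0016, 0.0360, 0.0240)
angular accel α = (2.4800, -0.7250, 0.6143)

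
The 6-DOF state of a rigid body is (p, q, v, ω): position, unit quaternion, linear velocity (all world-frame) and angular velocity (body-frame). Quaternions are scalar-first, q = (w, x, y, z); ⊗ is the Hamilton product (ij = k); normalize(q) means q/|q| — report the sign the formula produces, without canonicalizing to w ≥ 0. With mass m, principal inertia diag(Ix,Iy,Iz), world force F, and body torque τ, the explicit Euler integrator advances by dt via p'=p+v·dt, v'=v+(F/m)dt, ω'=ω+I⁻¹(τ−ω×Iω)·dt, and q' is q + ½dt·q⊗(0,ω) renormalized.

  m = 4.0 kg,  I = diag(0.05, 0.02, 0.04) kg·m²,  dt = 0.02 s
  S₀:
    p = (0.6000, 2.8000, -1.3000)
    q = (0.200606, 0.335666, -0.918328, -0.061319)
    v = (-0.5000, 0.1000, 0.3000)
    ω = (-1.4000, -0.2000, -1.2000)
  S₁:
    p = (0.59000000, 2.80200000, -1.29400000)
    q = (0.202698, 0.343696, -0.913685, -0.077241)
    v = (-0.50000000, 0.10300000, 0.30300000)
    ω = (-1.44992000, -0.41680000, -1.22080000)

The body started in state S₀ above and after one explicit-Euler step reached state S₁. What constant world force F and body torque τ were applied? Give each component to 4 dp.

F = (0.0000, 0.6000, 0.6000)
τ = (-0.1200, -0.2000, -0.0500)

v₁ − v₀ = (0.00000000, 0.00300000, 0.00300000)
F = m·Δv/dt = (0.0000, 0.6000, 0.6000)
ω₁ − ω₀ = (-0.04992000, -0.21680000, -0.02080000)
gyro term ω₀×Iω₀ = (0.0048, 0.0168, -0.0084)
τ = I·(Δω/dt) + ω₀×(Iω₀) = (-0.1200, -0.2000, -0.0500)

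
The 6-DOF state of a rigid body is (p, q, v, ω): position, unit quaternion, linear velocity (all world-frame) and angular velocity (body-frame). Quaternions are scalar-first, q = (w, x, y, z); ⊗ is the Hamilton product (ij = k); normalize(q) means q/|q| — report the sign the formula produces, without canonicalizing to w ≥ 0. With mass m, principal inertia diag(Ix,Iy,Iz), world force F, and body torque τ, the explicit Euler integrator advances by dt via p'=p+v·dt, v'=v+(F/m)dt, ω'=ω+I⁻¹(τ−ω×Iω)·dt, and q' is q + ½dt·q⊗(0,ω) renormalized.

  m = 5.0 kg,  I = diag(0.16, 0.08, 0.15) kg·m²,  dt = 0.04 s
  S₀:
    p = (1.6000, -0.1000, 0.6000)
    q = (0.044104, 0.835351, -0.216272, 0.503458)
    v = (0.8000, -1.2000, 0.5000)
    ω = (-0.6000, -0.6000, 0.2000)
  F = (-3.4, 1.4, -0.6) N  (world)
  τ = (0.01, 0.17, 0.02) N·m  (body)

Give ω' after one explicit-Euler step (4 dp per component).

ω' = (-0.5954, -0.5144, 0.2130)

precession coupling ω×(Iω) = (-0.0084, -0.0012, -0.0288)
angular accel α = (0.1150, 2.1400, 0.3253)
new body rate ω' = (-0.5954, -0.5144, 0.2130)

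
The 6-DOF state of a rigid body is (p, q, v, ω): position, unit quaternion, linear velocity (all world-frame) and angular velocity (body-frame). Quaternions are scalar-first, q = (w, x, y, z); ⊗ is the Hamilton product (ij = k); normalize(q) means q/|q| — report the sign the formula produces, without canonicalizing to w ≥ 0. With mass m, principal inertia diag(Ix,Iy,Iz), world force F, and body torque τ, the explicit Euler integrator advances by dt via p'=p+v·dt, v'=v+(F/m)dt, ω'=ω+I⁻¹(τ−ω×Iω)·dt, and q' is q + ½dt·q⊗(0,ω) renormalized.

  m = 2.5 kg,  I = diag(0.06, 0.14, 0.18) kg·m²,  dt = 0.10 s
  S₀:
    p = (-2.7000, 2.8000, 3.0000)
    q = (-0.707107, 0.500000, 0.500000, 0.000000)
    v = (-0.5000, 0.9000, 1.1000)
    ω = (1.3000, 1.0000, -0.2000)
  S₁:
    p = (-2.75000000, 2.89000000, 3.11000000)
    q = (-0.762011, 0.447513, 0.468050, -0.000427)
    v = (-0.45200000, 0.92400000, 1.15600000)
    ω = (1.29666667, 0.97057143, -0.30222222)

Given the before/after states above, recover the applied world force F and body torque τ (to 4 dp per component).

F = (1.2000, 0.6000, 1.4000)
τ = (-0.0100, -0.0100, -0.0800)

v₁ − v₀ = (0.04800000, 0.02400000, 0.05600000)
m·(v₁−v₀)/dt = (1.2000, 0.6000, 1.4000)
rate change Δω = (-0.00333333, -0.02942857, -0.10222222)
applied torque τ = (-0.0100, -0.0100, -0.0800)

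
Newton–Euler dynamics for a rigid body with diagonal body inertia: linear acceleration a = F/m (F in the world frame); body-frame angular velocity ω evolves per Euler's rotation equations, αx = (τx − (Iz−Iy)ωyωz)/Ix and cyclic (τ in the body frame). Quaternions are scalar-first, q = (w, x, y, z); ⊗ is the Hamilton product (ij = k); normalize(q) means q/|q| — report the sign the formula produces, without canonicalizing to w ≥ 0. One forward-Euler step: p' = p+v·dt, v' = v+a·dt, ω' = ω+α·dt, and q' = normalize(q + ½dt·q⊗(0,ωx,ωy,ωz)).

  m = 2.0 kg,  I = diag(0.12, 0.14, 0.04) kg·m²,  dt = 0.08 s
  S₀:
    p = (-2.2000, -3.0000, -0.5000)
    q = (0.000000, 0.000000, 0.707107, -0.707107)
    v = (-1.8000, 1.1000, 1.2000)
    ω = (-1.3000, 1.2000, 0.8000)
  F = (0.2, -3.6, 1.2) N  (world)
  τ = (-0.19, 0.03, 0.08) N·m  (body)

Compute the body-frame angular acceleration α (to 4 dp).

gyro term ω×Iω = (-0.0960, -0.0832, -0.0312)
α = I⁻¹(τ − ω×Iω) = (-0.7833, 0.8086, 2.7800)

α = (-0.7833, 0.8086, 2.7800)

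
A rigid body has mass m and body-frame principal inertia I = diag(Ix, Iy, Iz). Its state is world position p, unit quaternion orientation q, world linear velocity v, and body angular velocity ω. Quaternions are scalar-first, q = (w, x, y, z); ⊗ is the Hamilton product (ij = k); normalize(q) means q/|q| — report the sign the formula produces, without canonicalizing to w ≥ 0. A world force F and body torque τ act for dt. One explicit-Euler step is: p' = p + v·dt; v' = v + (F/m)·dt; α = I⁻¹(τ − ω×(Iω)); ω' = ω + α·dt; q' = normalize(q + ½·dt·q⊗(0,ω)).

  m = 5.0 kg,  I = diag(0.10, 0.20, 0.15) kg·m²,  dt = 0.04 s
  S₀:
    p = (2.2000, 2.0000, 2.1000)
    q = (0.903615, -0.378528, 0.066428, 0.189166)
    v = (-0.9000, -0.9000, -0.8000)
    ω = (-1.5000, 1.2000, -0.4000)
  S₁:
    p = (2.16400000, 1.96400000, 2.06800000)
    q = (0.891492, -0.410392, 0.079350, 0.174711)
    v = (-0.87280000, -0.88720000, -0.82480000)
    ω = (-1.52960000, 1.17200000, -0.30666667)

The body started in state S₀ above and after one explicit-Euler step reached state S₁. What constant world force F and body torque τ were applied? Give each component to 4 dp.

rate change Δω = (-0.02960000, -0.02800000, 0.09333333)
gyro term ω₀×Iω₀ = (0.0240, -0.0300, -0.1800)
I·α + gyro = (-0.0500, -0.1700, 0.1700)
v₁ − v₀ = (0.02720000, 0.01280000, -0.02480000)
F = m·Δv/dt = (3.4000, 1.6000, -3.1000)

F = (3.4000, 1.6000, -3.1000)
τ = (-0.0500, -0.1700, 0.1700)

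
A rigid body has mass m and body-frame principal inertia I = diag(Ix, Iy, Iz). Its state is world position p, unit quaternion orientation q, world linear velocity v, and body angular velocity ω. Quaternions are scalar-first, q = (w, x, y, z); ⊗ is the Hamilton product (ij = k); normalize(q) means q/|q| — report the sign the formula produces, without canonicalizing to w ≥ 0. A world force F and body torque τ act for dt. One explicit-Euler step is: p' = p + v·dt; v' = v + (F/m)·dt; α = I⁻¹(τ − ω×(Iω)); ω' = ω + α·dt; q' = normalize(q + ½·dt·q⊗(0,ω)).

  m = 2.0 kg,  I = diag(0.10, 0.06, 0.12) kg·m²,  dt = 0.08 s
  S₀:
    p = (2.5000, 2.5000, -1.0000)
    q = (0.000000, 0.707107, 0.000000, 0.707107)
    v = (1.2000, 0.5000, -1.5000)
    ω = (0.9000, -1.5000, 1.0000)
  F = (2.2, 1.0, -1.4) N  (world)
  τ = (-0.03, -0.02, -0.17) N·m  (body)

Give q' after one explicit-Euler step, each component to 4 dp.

q' = (-0.0536, 0.7471, -0.0028, 0.6625)

q⊗(0,ω) = (-1.3435033, 1.0606605, -0.0707107, -1.0606605)
updated quaternion q' = (-0.0536, 0.7471, -0.0028, 0.6625)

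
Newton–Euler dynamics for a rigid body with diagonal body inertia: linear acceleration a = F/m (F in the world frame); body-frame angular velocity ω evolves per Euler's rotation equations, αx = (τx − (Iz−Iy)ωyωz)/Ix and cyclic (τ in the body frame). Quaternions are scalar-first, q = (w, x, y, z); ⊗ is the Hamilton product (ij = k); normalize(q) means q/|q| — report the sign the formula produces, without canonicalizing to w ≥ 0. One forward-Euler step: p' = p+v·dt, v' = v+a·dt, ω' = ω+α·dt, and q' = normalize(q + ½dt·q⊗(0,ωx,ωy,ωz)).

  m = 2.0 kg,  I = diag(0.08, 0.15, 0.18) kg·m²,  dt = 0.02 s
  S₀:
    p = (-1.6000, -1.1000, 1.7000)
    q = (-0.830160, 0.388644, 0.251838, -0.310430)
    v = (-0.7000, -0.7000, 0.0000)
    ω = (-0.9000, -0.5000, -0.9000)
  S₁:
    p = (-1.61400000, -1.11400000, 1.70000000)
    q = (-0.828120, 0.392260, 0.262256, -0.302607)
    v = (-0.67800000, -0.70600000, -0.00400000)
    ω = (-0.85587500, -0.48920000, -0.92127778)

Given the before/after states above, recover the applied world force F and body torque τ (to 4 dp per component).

F = (2.2000, -0.6000, -0.4000)
τ = (0.1900, 0.0000, -0.1600)

Δv = v₁−v₀ = (0.02200000, -0.00600000, -0.00400000)
m·(v₁−v₀)/dt = (2.2000, -0.6000, -0.4000)
rate change Δω = (0.04412500, 0.01080000, -0.02127778)
gyro term ω₀×Iω₀ = (0.0135, -0.0810, 0.0315)
τ = I·(Δω/dt) + ω₀×(Iω₀) = (0.1900, 0.0000, -0.1600)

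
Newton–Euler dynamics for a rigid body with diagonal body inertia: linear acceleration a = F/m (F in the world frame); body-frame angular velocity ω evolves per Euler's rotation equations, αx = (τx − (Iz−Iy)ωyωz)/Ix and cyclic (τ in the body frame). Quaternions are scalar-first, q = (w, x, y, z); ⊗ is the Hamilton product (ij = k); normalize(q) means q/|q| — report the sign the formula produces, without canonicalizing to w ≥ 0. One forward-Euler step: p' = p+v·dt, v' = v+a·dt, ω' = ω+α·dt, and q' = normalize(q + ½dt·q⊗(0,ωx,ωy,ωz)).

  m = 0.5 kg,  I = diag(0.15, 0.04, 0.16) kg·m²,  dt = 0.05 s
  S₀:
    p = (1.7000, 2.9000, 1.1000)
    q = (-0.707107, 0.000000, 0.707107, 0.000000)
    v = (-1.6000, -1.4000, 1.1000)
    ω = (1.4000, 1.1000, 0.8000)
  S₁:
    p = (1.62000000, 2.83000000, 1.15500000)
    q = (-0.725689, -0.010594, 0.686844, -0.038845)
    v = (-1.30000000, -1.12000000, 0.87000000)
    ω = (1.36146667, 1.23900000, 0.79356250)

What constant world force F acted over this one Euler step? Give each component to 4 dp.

velocity change Δv = (0.30000000, 0.28000000, -0.23000000)
F = m·Δv/dt = (3.0000, 2.8000, -2.3000)

F = (3.0000, 2.8000, -2.3000)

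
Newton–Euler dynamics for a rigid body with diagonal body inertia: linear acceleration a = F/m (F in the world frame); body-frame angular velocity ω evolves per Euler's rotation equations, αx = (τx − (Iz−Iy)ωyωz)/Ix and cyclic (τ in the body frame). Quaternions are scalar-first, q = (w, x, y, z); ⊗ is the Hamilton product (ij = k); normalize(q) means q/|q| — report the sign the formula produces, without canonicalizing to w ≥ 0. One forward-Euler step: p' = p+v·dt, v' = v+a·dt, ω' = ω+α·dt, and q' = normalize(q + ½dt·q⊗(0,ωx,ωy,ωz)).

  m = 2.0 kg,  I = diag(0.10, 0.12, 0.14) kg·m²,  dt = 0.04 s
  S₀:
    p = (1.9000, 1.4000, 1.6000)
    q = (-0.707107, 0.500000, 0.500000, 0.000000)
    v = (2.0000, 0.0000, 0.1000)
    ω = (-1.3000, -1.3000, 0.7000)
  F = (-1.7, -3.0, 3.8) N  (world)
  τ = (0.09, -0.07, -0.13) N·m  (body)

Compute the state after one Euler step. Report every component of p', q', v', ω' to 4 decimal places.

new position p' = (1.9800, 1.4000, 1.6040)
new velocity v' = (1.9660, -0.0600, 0.1760)
precession coupling ω×(Iω) = (-0.0182, 0.0364, 0.0338)
α = I⁻¹(τ − ω×Iω) = (1.0820, -0.8867, -1.1700)
ω' = ω + α·dt = (-1.2567, -1.3355, 0.6532)
q⊗(0,ω) = (1.3000000, 1.2692391, 0.5692391, -0.4949749)
q' = normalize(q + ½dt·q⊗(0,ω)) = (-0.6806, 0.5250, 0.5110, -0.0099)

p' = (1.9800, 1.4000, 1.6040)
q' = (-0.6806, 0.5250, 0.5110, -0.0099)
v' = (1.9660, -0.0600, 0.1760)
ω' = (-1.2567, -1.3355, 0.6532)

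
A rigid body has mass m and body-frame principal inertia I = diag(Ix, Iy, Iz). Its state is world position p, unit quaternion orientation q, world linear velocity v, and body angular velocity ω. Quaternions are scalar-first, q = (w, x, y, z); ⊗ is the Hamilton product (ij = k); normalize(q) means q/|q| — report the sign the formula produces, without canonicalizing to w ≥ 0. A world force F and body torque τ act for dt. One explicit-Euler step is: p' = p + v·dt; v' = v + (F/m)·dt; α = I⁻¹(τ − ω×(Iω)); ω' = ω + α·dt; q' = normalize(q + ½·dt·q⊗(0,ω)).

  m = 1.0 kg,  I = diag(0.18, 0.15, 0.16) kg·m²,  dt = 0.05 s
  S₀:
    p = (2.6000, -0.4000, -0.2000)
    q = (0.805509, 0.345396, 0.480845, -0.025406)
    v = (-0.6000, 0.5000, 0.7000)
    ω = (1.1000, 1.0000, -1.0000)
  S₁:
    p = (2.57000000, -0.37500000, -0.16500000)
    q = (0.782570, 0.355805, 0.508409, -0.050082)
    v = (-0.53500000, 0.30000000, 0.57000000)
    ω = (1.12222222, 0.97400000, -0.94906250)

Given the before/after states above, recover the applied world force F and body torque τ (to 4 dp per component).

ω₁ − ω₀ = (0.02222222, -0.02600000, 0.05093750)
precession coupling = (-0.0100, -0.0220, -0.0330)
I·α + gyro = (0.0700, -0.1000, 0.1300)
velocity change Δv = (0.06500000, -0.20000000, -0.13000000)
applied force F = (1.3000, -4.0000, -2.6000)

F = (1.3000, -4.0000, -2.6000)
τ = (0.0700, -0.1000, 0.1300)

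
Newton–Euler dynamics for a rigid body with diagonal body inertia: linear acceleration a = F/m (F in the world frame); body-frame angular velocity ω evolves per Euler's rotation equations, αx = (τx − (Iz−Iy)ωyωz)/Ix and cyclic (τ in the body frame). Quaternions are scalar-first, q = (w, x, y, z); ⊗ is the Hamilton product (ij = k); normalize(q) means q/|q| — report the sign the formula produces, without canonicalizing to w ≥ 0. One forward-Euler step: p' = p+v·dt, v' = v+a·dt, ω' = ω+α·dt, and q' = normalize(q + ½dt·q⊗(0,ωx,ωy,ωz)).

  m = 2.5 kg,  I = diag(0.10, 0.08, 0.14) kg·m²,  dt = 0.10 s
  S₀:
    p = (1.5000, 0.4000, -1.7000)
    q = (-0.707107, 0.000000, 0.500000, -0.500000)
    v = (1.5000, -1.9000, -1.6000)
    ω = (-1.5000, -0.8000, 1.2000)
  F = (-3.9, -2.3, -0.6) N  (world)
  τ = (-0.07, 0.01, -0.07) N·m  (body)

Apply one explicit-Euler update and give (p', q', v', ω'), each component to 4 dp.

p' = (1.6500, 0.2100, -1.8600)
q' = (-0.6536, 0.0627, 0.5627, -0.5022)
v' = (1.3440, -1.9920, -1.6240)
ω' = (-1.5124, -0.8775, 1.1671)

angular accel α = (-0.1240, -0.7750, -0.3286)
ω + α·dt = (-1.5124, -0.8775, 1.1671)
2q̇ = q⊗(0,ω) = (1.0000000, 1.2606605, 1.3156856, -0.0985284)
q + ½dt·q⊗(0,ω), renormalized = (-0.6536, 0.0627, 0.5627, -0.5022)
linear accel F/m = (-1.5600, -0.9200, -0.2400)
new position p' = (1.6500, 0.2100, -1.8600)
v + (F/m)dt = (1.3440, -1.9920, -1.6240)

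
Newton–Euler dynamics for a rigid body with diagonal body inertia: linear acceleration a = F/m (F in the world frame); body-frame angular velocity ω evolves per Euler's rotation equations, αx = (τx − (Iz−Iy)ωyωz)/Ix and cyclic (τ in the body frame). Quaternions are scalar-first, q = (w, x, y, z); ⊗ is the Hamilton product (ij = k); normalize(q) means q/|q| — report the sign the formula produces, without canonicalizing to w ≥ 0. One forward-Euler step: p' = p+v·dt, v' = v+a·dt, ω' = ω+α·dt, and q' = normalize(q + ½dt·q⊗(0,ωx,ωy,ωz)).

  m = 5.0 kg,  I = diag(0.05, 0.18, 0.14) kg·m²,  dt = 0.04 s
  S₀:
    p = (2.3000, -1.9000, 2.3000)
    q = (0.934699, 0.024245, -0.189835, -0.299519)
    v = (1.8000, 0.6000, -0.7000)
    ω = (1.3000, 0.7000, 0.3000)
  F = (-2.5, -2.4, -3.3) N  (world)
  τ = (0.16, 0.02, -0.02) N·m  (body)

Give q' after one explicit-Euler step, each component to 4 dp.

q' = (0.9381, 0.0516, -0.1846, -0.2885)

2q̇ = q⊗(0,ω) = (0.1912217, 1.3678215, 0.2576411, 0.5441667)
updated quaternion q' = (0.9381, 0.0516, -0.1846, -0.2885)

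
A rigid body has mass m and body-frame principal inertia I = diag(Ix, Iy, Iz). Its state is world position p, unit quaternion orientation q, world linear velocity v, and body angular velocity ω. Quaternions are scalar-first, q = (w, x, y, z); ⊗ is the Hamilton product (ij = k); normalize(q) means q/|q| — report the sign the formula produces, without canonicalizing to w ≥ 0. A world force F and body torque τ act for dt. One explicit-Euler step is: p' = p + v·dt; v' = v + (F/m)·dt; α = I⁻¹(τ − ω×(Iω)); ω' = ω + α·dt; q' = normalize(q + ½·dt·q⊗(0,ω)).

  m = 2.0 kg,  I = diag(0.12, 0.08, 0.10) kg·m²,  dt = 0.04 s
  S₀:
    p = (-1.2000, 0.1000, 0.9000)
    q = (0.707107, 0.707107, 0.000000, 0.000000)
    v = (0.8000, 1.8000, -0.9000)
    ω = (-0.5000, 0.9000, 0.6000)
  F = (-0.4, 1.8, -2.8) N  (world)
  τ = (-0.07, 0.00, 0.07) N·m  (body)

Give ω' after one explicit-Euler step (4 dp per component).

ω' = (-0.5269, 0.9030, 0.6208)

(τ − ω×Iω)/I = (-0.6733, 0.0750, 0.5200)
ω' = ω + α·dt = (-0.5269, 0.9030, 0.6208)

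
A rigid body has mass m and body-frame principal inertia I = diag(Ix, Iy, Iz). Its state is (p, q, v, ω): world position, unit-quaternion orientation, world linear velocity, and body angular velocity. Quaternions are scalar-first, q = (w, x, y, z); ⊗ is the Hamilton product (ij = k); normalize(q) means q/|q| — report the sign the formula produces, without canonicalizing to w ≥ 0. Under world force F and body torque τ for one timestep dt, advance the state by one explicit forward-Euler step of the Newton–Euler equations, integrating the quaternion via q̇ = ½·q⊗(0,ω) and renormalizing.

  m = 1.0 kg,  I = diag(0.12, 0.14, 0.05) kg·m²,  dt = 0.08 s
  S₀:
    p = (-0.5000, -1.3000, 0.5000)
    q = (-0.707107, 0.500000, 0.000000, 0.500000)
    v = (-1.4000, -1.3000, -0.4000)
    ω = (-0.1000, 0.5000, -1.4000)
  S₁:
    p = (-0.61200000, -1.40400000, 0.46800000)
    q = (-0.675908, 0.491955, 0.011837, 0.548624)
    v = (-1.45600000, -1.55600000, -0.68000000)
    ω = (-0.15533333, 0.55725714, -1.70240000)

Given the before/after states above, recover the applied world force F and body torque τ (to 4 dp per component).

Δω = ω₁−ω₀ = (-0.05533333, 0.05725714, -0.30240000)
gyro term ω₀×Iω₀ = (0.0630, 0.0098, -0.0010)
τ = I·(Δω/dt) + ω₀×(Iω₀) = (-0.0200, 0.1100, -0.1900)
v₁ − v₀ = (-0.05600000, -0.25600000, -0.28000000)
m·(v₁−v₀)/dt = (-0.7000, -3.2000, -3.5000)

F = (-0.7000, -3.2000, -3.5000)
τ = (-0.0200, 0.1100, -0.1900)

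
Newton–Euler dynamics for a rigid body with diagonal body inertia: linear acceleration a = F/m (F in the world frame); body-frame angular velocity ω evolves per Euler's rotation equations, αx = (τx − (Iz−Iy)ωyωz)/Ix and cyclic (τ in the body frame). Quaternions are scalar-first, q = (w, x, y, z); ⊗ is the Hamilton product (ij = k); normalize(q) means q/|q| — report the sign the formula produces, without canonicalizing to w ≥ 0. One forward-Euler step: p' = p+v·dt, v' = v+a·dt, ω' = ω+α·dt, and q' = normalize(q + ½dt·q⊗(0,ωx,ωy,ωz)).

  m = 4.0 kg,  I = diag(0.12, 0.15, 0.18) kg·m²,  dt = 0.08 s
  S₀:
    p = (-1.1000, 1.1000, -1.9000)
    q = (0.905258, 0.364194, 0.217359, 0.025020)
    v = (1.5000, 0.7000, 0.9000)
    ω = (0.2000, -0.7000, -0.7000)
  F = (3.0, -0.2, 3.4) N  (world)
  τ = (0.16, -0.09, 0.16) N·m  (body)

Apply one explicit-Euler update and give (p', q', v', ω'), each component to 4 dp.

p' = (-0.9800, 1.1560, -1.8280)
q' = (0.9084, 0.3658, 0.2022, -0.0123)
v' = (1.5600, 0.6960, 0.9680)
ω' = (0.2969, -0.7525, -0.6270)

linear accel F/m = (0.7500, -0.0500, 0.8500)
p + v·dt = (-0.9800, 1.1560, -1.8280)
v' = v + a·dt = (1.5600, 0.6960, 0.9680)
gyro term ω×Iω = (0.0147, 0.0084, -0.0042)
angular accel α = (1.2108, -0.6560, 0.9122)
ω + α·dt = (0.2969, -0.7525, -0.6270)
2q̇ = q⊗(0,ω) = (0.0968265, 0.0464143, -0.3737408, -0.9320882)
q' = normalize(q + ½dt·q⊗(0,ω)) = (0.9084, 0.3658, 0.2022, -0.0123)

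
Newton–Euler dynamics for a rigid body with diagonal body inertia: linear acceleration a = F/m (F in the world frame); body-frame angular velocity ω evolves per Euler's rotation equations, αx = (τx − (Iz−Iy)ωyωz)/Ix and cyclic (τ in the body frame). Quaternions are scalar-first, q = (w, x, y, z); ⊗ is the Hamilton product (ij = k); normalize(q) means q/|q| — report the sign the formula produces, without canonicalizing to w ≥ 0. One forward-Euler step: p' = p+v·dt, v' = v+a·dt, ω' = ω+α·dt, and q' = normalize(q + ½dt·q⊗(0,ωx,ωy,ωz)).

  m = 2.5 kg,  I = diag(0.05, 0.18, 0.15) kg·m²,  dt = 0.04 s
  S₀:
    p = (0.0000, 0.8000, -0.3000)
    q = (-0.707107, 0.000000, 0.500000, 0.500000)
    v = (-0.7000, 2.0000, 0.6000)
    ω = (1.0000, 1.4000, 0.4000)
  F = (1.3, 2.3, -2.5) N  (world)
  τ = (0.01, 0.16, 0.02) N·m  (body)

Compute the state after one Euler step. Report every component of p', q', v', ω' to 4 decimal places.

p + v·dt = (-0.0280, 0.8800, -0.2760)
v + (F/m)dt = (-0.6792, 2.0368, 0.5600)
α = I⁻¹(τ − ω×Iω) = (0.5360, 1.1111, -1.0800)
ω' = ω + α·dt = (1.0214, 1.4444, 0.3568)
2q̇ = q⊗(0,ω) = (-0.9000000, -1.2071070, -0.4899498, -0.7828428)
updated quaternion q' = (-0.7247, -0.0241, 0.4899, 0.4840)

p' = (-0.0280, 0.8800, -0.2760)
q' = (-0.7247, -0.0241, 0.4899, 0.4840)
v' = (-0.6792, 2.0368, 0.5600)
ω' = (1.0214, 1.4444, 0.3568)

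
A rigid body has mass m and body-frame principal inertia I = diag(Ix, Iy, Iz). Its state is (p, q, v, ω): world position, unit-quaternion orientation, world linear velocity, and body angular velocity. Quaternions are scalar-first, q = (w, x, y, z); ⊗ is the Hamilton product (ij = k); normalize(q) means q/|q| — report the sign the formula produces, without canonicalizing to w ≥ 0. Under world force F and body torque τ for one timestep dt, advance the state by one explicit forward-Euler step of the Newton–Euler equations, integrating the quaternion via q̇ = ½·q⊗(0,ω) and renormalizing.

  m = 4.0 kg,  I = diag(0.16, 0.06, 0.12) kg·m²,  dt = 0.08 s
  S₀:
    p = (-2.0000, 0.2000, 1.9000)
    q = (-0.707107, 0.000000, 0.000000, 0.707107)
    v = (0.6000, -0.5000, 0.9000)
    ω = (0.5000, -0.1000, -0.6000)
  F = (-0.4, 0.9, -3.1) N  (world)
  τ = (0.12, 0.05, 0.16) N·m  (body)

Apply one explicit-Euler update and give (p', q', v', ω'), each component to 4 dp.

ω×(Iω) gyroscopic = (0.0036, -0.0120, 0.0050)
angular accel α = (0.7275, 1.0333, 1.2917)
ω + α·dt = (0.5582, -0.0173, -0.4967)
2q̇ = q⊗(0,ω) = (0.4242642, -0.2828428, 0.4242642, 0.4242642)
q + ½dt·q⊗(0,ω), renormalized = (-0.6898, -0.0113, 0.0170, 0.7237)
a = (-0.1000, 0.2250, -0.7750)
new position p' = (-1.9520, 0.1600, 1.9720)
new velocity v' = (0.5920, -0.4820, 0.8380)

p' = (-1.9520, 0.1600, 1.9720)
q' = (-0.6898, -0.0113, 0.0170, 0.7237)
v' = (0.5920, -0.4820, 0.8380)
ω' = (0.5582, -0.0173, -0.4967)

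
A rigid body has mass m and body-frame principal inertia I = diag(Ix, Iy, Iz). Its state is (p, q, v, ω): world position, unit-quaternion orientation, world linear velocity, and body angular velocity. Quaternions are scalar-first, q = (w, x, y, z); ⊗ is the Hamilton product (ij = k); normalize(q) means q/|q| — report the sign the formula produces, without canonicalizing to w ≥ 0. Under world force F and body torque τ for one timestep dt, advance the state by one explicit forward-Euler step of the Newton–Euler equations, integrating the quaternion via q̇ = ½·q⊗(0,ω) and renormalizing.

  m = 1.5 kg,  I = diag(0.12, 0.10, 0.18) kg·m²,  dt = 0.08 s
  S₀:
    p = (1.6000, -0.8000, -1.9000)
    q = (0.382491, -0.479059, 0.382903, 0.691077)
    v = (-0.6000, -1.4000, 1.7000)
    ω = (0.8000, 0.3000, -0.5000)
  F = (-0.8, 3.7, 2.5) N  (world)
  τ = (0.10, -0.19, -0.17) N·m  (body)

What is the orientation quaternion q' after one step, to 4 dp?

q⊗(0,ω) = (0.6139148, -0.0927818, 0.4280794, -0.6412856)
updated quaternion q' = (0.4067, -0.4824, 0.3997, 0.6649)

q' = (0.4067, -0.4824, 0.3997, 0.6649)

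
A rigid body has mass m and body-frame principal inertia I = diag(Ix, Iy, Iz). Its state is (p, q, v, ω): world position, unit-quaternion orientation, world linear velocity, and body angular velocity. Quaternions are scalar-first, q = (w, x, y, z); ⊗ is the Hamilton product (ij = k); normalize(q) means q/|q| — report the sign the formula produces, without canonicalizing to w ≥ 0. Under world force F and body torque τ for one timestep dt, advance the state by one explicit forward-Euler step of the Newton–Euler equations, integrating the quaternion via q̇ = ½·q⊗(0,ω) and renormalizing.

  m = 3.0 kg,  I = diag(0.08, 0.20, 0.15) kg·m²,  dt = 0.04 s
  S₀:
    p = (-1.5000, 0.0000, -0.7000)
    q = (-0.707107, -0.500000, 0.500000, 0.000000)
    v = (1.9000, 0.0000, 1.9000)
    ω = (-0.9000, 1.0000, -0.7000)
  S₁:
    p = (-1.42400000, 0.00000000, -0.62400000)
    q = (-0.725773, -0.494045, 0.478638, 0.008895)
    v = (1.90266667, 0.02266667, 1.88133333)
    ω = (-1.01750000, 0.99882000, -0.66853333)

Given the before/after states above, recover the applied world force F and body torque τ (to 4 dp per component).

Δω = ω₁−ω₀ = (-0.11750000, -0.00118000, 0.03146667)
gyro term ω₀×Iω₀ = (0.0350, -0.0441, -0.1080)
τ = I·(Δω/dt) + ω₀×(Iω₀) = (-0.2000, -0.0500, 0.0100)
Δv = v₁−v₀ = (0.00266667, 0.02266667, -0.01866667)
F = m·Δv/dt = (0.2000, 1.7000, -1.4000)

F = (0.2000, 1.7000, -1.4000)
τ = (-0.2000, -0.0500, 0.0100)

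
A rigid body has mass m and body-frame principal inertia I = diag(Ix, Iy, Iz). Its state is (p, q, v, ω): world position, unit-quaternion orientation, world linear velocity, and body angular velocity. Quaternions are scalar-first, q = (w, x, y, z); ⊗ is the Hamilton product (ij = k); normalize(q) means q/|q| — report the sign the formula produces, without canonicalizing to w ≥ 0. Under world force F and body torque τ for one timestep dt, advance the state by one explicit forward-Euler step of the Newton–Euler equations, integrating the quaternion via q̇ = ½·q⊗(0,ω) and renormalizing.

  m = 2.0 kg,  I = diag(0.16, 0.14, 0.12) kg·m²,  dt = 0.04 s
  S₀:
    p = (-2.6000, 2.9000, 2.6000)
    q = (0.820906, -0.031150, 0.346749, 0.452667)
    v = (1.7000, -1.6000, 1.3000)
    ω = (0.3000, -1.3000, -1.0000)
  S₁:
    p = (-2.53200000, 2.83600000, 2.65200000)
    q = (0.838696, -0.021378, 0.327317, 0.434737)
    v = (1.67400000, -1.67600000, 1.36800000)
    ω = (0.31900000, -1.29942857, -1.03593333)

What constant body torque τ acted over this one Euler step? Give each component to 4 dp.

ω₁ − ω₀ = (0.01900000, 0.00057143, -0.03593333)
precession coupling = (-0.0260, -0.0120, 0.0078)
applied torque τ = (0.0500, -0.0100, -0.1000)

τ = (0.0500, -0.0100, -0.1000)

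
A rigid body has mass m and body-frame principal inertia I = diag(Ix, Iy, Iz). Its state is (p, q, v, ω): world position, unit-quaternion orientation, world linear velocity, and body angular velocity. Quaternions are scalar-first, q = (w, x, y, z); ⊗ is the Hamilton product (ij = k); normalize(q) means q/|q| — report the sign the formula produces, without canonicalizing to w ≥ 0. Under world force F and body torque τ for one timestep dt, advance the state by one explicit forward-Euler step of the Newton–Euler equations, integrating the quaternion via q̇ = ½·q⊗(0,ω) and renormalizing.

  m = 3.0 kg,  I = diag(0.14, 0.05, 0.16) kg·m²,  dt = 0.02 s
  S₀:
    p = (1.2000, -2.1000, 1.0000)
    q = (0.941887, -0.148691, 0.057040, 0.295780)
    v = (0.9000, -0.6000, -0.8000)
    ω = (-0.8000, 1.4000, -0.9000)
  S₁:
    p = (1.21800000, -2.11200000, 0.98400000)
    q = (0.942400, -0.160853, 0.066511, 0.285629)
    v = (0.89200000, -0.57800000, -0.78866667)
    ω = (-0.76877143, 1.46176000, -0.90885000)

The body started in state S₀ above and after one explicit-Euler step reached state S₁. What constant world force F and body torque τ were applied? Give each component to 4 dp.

F = (-1.2000, 3.3000, 1.7000)
τ = (0.0800, 0.1400, 0.0300)

ω₁ − ω₀ = (0.03122857, 0.06176000, -0.00885000)
I·α + gyro = (0.0800, 0.1400, 0.0300)
velocity change Δv = (-0.00800000, 0.02200000, 0.01133333)
applied force F = (-1.2000, 3.3000, 1.7000)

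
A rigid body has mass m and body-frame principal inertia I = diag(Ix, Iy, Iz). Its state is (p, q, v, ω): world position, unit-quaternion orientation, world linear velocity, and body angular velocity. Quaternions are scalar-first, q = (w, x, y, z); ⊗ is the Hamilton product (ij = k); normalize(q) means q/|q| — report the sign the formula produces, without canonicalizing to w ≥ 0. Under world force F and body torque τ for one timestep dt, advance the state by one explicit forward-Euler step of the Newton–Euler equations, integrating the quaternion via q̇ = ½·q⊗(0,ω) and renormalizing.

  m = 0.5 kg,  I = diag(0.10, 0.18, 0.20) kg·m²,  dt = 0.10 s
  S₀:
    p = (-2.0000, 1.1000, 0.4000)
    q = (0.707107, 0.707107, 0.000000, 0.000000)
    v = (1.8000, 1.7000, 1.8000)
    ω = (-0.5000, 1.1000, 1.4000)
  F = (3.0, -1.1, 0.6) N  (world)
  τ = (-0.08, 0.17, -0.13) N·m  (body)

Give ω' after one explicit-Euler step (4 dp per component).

ω' = (-0.6108, 1.1556, 1.3570)

ω×(Iω) gyroscopic = (0.0308, 0.0700, -0.0440)
(τ − ω×Iω)/I = (-1.1080, 0.5556, -0.4300)
ω' = ω + α·dt = (-0.6108, 1.1556, 1.3570)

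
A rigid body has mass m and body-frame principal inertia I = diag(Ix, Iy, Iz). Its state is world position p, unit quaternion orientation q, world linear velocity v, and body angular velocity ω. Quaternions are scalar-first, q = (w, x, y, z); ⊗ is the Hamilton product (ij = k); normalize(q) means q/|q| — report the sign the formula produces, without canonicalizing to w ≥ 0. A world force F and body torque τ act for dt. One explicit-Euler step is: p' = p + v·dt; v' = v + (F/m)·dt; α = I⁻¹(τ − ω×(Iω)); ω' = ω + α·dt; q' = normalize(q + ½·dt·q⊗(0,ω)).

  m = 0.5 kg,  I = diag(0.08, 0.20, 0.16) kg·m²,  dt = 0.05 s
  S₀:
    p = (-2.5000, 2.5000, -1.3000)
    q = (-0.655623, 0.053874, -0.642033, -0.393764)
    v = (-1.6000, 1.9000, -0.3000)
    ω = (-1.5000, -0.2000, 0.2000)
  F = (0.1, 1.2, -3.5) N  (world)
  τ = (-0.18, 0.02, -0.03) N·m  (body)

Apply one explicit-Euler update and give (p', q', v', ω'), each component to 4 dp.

p' = (-2.5800, 2.5950, -1.3150)
q' = (-0.6544, 0.0732, -0.6238, -0.4211)
v' = (-1.5900, 2.0200, -0.6500)
ω' = (-1.6135, -0.2010, 0.1794)

new position p' = (-2.5800, 2.5950, -1.3150)
v + (F/m)dt = (-1.5900, 2.0200, -0.6500)
α = I⁻¹(τ − ω×Iω) = (-2.2700, -0.0200, -0.4125)
new body rate ω' = (-1.6135, -0.2010, 0.1794)
Hamilton product q⊗(0,ω) = (0.0311572, 0.7762751, 0.7109958, -1.1049489)
q' = normalize(q + ½dt·q⊗(0,ω)) = (-0.6544, 0.0732, -0.6238, -0.4211)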